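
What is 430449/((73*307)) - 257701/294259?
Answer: 120888155180/6594638449 ≈ 18.331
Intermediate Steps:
430449/((73*307)) - 257701/294259 = 430449/22411 - 257701*1/294259 = 430449*(1/22411) - 257701/294259 = 430449/22411 - 257701/294259 = 120888155180/6594638449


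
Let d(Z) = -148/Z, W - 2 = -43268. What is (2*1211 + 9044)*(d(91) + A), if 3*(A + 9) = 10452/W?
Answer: -885260586/7211 ≈ -1.2277e+5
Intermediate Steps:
W = -43266 (W = 2 - 43268 = -43266)
A = -196439/21633 (A = -9 + (10452/(-43266))/3 = -9 + (10452*(-1/43266))/3 = -9 + (1/3)*(-1742/7211) = -9 - 1742/21633 = -196439/21633 ≈ -9.0805)
(2*1211 + 9044)*(d(91) + A) = (2*1211 + 9044)*(-148/91 - 196439/21633) = (2422 + 9044)*(-148*1/91 - 196439/21633) = 11466*(-148/91 - 196439/21633) = 11466*(-21077633/1968603) = -885260586/7211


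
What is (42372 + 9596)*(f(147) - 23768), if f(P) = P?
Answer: -1227536128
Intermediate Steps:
(42372 + 9596)*(f(147) - 23768) = (42372 + 9596)*(147 - 23768) = 51968*(-23621) = -1227536128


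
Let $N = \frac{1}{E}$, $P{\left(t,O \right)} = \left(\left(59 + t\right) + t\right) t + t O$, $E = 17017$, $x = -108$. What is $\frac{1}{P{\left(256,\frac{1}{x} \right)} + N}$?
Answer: $\frac{459459}{67160789723} \approx 6.8412 \cdot 10^{-6}$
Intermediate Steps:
$P{\left(t,O \right)} = O t + t \left(59 + 2 t\right)$ ($P{\left(t,O \right)} = \left(59 + 2 t\right) t + O t = t \left(59 + 2 t\right) + O t = O t + t \left(59 + 2 t\right)$)
$N = \frac{1}{17017} \approx 5.8765 \cdot 10^{-5}$
$\frac{1}{P{\left(256,\frac{1}{x} \right)} + N} = \frac{1}{256 \left(59 + \frac{1}{-108} + 2 \cdot 256\right) + \frac{1}{17017}} = \frac{1}{256 \left(59 - \frac{1}{108} + 512\right) + \frac{1}{17017}} = \frac{1}{256 \cdot \frac{61667}{108} + \frac{1}{17017}} = \frac{1}{\frac{3946688}{27} + \frac{1}{17017}} = \frac{1}{\frac{67160789723}{459459}} = \frac{459459}{67160789723}$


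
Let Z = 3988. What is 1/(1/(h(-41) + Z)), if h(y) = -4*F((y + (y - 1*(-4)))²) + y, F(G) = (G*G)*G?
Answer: -900798398869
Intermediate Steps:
F(G) = G³ (F(G) = G²*G = G³)
h(y) = y - 4*(4 + 2*y)⁶ (h(y) = -4*(y + (y - 1*(-4)))⁶ + y = -4*(y + (y + 4))⁶ + y = -4*(y + (4 + y))⁶ + y = -4*(4 + 2*y)⁶ + y = y - 4*(4 + 2*y)⁶)
1/(1/(h(-41) + Z)) = 1/(1/((-41 - 256*(2 - 41)⁶) + 3988)) = 1/(1/((-41 - 256*(-39)⁶) + 3988)) = 1/(1/((-41 - 256*3518743761) + 3988)) = 1/(1/((-41 - 900798402816) + 3988)) = 1/(1/(-900798402857 + 3988)) = 1/(1/(-900798398869)) = 1/(-1/900798398869) = -900798398869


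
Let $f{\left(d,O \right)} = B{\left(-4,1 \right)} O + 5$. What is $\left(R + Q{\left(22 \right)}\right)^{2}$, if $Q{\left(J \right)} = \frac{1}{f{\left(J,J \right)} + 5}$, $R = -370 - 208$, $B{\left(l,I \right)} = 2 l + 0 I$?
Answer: $\frac{9206210601}{27556} \approx 3.3409 \cdot 10^{5}$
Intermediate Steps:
$B{\left(l,I \right)} = 2 l$ ($B{\left(l,I \right)} = 2 l + 0 = 2 l$)
$f{\left(d,O \right)} = 5 - 8 O$ ($f{\left(d,O \right)} = 2 \left(-4\right) O + 5 = - 8 O + 5 = 5 - 8 O$)
$R = -578$ ($R = -370 - 208 = -578$)
$Q{\left(J \right)} = \frac{1}{10 - 8 J}$ ($Q{\left(J \right)} = \frac{1}{\left(5 - 8 J\right) + 5} = \frac{1}{10 - 8 J}$)
$\left(R + Q{\left(22 \right)}\right)^{2} = \left(-578 - \frac{1}{-10 + 8 \cdot 22}\right)^{2} = \left(-578 - \frac{1}{-10 + 176}\right)^{2} = \left(-578 - \frac{1}{166}\right)^{2} = \left(- \frac{95949}{166}\right)^{2} = \frac{9206210601}{27556}$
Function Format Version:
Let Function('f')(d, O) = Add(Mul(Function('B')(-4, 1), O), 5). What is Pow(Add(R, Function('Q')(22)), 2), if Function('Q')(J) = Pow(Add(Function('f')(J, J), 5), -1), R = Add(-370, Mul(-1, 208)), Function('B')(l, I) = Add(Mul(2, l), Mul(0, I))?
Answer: Rational(9206210601, 27556) ≈ 3.3409e+5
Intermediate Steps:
Function('B')(l, I) = Mul(2, l) (Function('B')(l, I) = Add(Mul(2, l), 0) = Mul(2, l))
Function('f')(d, O) = Add(5, Mul(-8, O)) (Function('f')(d, O) = Add(Mul(Mul(2, -4), O), 5) = Add(Mul(-8, O), 5) = Add(5, Mul(-8, O)))
R = -578 (R = Add(-370, -208) = -578)
Function('Q')(J) = Pow(Add(10, Mul(-8, J)), -1) (Function('Q')(J) = Pow(Add(Add(5, Mul(-8, J)), 5), -1) = Pow(Add(10, Mul(-8, J)), -1))
Pow(Add(R, Function('Q')(22)), 2) = Pow(Add(-578, Mul(-1, Pow(Add(-10, Mul(8, 22)), -1))), 2) = Pow(Add(-578, Mul(-1, Pow(Add(-10, 176), -1))), 2) = Pow(Add(-578, Mul(-1, Pow(166, -1))), 2) = Pow(Add(-578, Mul(-1, Rational(1, 166))), 2) = Pow(Add(-578, Rational(-1, 166)), 2) = Pow(Rational(-95949, 166), 2) = Rational(9206210601, 27556)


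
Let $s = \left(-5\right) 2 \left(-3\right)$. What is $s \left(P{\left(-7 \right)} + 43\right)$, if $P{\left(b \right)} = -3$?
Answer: $1200$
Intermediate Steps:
$s = 30$ ($s = \left(-10\right) \left(-3\right) = 30$)
$s \left(P{\left(-7 \right)} + 43\right) = 30 \left(-3 + 43\right) = 30 \cdot 40 = 1200$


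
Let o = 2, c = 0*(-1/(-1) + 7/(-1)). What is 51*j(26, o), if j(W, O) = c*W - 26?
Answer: -1326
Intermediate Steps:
c = 0 (c = 0*(-1*(-1) + 7*(-1)) = 0*(1 - 7) = 0*(-6) = 0)
j(W, O) = -26 (j(W, O) = 0*W - 26 = 0 - 26 = -26)
51*j(26, o) = 51*(-26) = -1326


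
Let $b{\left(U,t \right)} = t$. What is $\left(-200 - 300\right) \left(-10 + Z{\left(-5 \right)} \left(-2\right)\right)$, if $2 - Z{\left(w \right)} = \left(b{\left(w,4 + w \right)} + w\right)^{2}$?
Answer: $-29000$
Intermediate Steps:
$Z{\left(w \right)} = 2 - \left(4 + 2 w\right)^{2}$ ($Z{\left(w \right)} = 2 - \left(\left(4 + w\right) + w\right)^{2} = 2 - \left(4 + 2 w\right)^{2}$)
$\left(-200 - 300\right) \left(-10 + Z{\left(-5 \right)} \left(-2\right)\right) = \left(-200 - 300\right) \left(-10 + \left(2 - 4 \left(2 - 5\right)^{2}\right) \left(-2\right)\right) = - 500 \left(-10 + \left(2 - 4 \left(-3\right)^{2}\right) \left(-2\right)\right) = - 500 \left(-10 + \left(2 - 36\right) \left(-2\right)\right) = - 500 \left(-10 - -68\right) = - 500 \left(-10 + 68\right) = \left(-500\right) 58 = -29000$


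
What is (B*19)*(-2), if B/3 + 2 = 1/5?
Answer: 1026/5 ≈ 205.20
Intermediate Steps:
B = -27/5 (B = -6 + 3/5 = -6 + 3*(⅕) = -6 + ⅗ = -27/5 ≈ -5.4000)
(B*19)*(-2) = -27/5*19*(-2) = -513/5*(-2) = 1026/5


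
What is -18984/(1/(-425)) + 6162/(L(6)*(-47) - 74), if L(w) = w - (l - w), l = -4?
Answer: 3332163519/413 ≈ 8.0682e+6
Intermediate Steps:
L(w) = 4 + 2*w (L(w) = w - (-4 - w) = w + (4 + w) = 4 + 2*w)
-18984/(1/(-425)) + 6162/(L(6)*(-47) - 74) = -18984/(1/(-425)) + 6162/((4 + 2*6)*(-47) - 74) = -18984/(-1/425) + 6162/((4 + 12)*(-47) - 74) = -18984*(-425) + 6162/(16*(-47) - 74) = 8068200 + 6162/(-752 - 74) = 8068200 + 6162/(-826) = 8068200 + 6162*(-1/826) = 8068200 - 3081/413 = 3332163519/413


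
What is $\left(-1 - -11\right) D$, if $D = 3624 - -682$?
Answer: $43060$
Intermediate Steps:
$D = 4306$ ($D = 3624 + 682 = 4306$)
$\left(-1 - -11\right) D = \left(-1 - -11\right) 4306 = \left(-1 + 11\right) 4306 = 10 \cdot 4306 = 43060$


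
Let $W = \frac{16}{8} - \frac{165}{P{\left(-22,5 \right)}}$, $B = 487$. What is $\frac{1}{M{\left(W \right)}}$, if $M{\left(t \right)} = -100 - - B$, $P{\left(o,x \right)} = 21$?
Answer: $\frac{1}{387} \approx 0.002584$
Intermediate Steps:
$W = - \frac{41}{7}$ ($W = \frac{16}{8} - \frac{165}{21} = 16 \cdot \frac{1}{8} - \frac{55}{7} = 2 - \frac{55}{7} = - \frac{41}{7} \approx -5.8571$)
$M{\left(t \right)} = 387$ ($M{\left(t \right)} = -100 - \left(-1\right) 487 = -100 - -487 = -100 + 487 = 387$)
$\frac{1}{M{\left(W \right)}} = \frac{1}{387}$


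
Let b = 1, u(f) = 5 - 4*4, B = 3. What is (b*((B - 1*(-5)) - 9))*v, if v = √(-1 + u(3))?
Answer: -2*I*√3 ≈ -3.4641*I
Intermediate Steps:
u(f) = -11 (u(f) = 5 - 16 = -11)
v = 2*I*√3 (v = √(-1 - 11) = √(-12) = 2*I*√3 ≈ 3.4641*I)
(b*((B - 1*(-5)) - 9))*v = (1*((3 - 1*(-5)) - 9))*(2*I*√3) = (1*((3 + 5) - 9))*(2*I*√3) = (1*(8 - 9))*(2*I*√3) = (1*(-1))*(2*I*√3) = -2*I*√3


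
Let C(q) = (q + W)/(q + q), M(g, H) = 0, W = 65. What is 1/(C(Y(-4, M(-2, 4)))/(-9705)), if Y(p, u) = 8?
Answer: -155280/73 ≈ -2127.1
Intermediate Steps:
C(q) = (65 + q)/(2*q) (C(q) = (q + 65)/(q + q) = (65 + q)/((2*q)) = (65 + q)*(1/(2*q)) = (65 + q)/(2*q))
1/(C(Y(-4, M(-2, 4)))/(-9705)) = 1/(((½)*(65 + 8)/8)/(-9705)) = 1/(((½)*(⅛)*73)*(-1/9705)) = 1/((73/16)*(-1/9705)) = 1/(-73/155280) = -155280/73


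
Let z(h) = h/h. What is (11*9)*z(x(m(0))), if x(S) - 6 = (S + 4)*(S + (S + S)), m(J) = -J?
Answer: 99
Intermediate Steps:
x(S) = 6 + 3*S*(4 + S) (x(S) = 6 + (S + 4)*(S + (S + S)) = 6 + (4 + S)*(S + 2*S) = 6 + (4 + S)*(3*S) = 6 + 3*S*(4 + S))
z(h) = 1
(11*9)*z(x(m(0))) = (11*9)*1 = 99*1 = 99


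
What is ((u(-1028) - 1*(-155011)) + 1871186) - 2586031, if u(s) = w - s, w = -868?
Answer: -559674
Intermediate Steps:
u(s) = -868 - s
((u(-1028) - 1*(-155011)) + 1871186) - 2586031 = (((-868 - 1*(-1028)) - 1*(-155011)) + 1871186) - 2586031 = (((-868 + 1028) + 155011) + 1871186) - 2586031 = ((160 + 155011) + 1871186) - 2586031 = (155171 + 1871186) - 2586031 = 2026357 - 2586031 = -559674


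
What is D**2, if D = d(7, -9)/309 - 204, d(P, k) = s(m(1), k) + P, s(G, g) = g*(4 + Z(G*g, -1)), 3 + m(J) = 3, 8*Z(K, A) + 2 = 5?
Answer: 254567675209/6110784 ≈ 41659.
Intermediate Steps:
Z(K, A) = 3/8 (Z(K, A) = -1/4 + (1/8)*5 = -1/4 + 5/8 = 3/8)
m(J) = 0 (m(J) = -3 + 3 = 0)
s(G, g) = 35*g/8 (s(G, g) = g*(4 + 3/8) = g*(35/8) = 35*g/8)
d(P, k) = P + 35*k/8 (d(P, k) = 35*k/8 + P = P + 35*k/8)
D = -504547/2472 (D = (7 + (35/8)*(-9))/309 - 204 = (7 - 315/8)*(1/309) - 204 = -259/8*1/309 - 204 = -259/2472 - 204 = -504547/2472 ≈ -204.10)
D**2 = (-504547/2472)**2 = 254567675209/6110784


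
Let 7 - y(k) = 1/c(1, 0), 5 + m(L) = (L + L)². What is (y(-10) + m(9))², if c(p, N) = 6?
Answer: 3822025/36 ≈ 1.0617e+5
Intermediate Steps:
m(L) = -5 + 4*L² (m(L) = -5 + (L + L)² = -5 + (2*L)² = -5 + 4*L²)
y(k) = 41/6 (y(k) = 7 - 1/6 = 7 - 1*⅙ = 7 - ⅙ = 41/6)
(y(-10) + m(9))² = (41/6 + (-5 + 4*9²))² = (41/6 + (-5 + 4*81))² = (41/6 + (-5 + 324))² = (41/6 + 319)² = (1955/6)² = 3822025/36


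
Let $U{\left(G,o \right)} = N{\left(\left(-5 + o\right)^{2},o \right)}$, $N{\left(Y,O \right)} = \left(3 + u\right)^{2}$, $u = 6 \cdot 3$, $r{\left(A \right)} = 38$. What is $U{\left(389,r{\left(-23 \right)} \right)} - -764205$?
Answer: $764646$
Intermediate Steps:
$u = 18$
$N{\left(Y,O \right)} = 441$ ($N{\left(Y,O \right)} = \left(3 + 18\right)^{2} = 21^{2} = 441$)
$U{\left(G,o \right)} = 441$
$U{\left(389,r{\left(-23 \right)} \right)} - -764205 = 441 - -764205 = 441 + 764205 = 764646$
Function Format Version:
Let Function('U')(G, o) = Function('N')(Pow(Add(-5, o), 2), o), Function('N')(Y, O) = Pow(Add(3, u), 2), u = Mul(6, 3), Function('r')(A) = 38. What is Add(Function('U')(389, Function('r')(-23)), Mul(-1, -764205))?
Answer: 764646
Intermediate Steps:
u = 18
Function('N')(Y, O) = 441 (Function('N')(Y, O) = Pow(Add(3, 18), 2) = Pow(21, 2) = 441)
Function('U')(G, o) = 441
Add(Function('U')(389, Function('r')(-23)), Mul(-1, -764205)) = Add(441, Mul(-1, -764205)) = Add(441, 764205) = 764646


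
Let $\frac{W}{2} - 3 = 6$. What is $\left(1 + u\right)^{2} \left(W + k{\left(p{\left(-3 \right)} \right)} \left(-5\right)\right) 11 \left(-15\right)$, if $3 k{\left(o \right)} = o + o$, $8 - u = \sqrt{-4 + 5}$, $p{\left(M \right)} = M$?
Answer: $-295680$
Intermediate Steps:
$u = 7$ ($u = 8 - \sqrt{-4 + 5} = 8 - \sqrt{1} = 8 - 1 = 7$)
$W = 18$ ($W = 6 + 2 \cdot 6 = 6 + 12 = 18$)
$k{\left(o \right)} = \frac{2 o}{3}$ ($k{\left(o \right)} = \frac{o + o}{3} = \frac{2 o}{3}$)
$\left(1 + u\right)^{2} \left(W + k{\left(p{\left(-3 \right)} \right)} \left(-5\right)\right) 11 \left(-15\right) = \left(1 + 7\right)^{2} \left(18 + \frac{2}{3} \left(-3\right) \left(-5\right)\right) 11 \left(-15\right) = 8^{2} \left(18 - -10\right) 11 \left(-15\right) = 64 \left(18 + 10\right) 11 \left(-15\right) = 64 \cdot 28 \cdot 11 \left(-15\right) = 64 \cdot 308 \left(-15\right) = 64 \left(-4620\right) = -295680$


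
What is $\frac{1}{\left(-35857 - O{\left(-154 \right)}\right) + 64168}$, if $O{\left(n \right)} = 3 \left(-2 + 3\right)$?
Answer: $\frac{1}{28308} \approx 3.5326 \cdot 10^{-5}$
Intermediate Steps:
$O{\left(n \right)} = 3$ ($O{\left(n \right)} = 3 \cdot 1 = 3$)
$\frac{1}{\left(-35857 - O{\left(-154 \right)}\right) + 64168} = \frac{1}{\left(-35857 - 3\right) + 64168} = \frac{1}{-35860 + 64168} = \frac{1}{28308}$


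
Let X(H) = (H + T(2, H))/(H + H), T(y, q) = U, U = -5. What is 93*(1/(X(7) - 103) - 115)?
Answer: -2567017/240 ≈ -10696.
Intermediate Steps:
T(y, q) = -5
X(H) = (-5 + H)/(2*H) (X(H) = (H - 5)/(H + H) = (-5 + H)/((2*H)) = (-5 + H)*(1/(2*H)) = (-5 + H)/(2*H))
93*(1/(X(7) - 103) - 115) = 93*(1/((½)*(-5 + 7)/7 - 103) - 115) = 93*(1/((½)*(⅐)*2 - 103) - 115) = 93*(1/(⅐ - 103) - 115) = 93*(1/(-720/7) - 115) = 93*(-7/720 - 115) = 93*(-82807/720) = -2567017/240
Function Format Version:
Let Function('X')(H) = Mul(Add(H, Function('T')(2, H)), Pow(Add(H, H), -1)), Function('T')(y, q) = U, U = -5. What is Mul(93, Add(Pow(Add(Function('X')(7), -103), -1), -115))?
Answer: Rational(-2567017, 240) ≈ -10696.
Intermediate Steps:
Function('T')(y, q) = -5
Function('X')(H) = Mul(Rational(1, 2), Pow(H, -1), Add(-5, H)) (Function('X')(H) = Mul(Add(H, -5), Pow(Add(H, H), -1)) = Mul(Add(-5, H), Pow(Mul(2, H), -1)) = Mul(Add(-5, H), Mul(Rational(1, 2), Pow(H, -1))) = Mul(Rational(1, 2), Pow(H, -1), Add(-5, H)))
Mul(93, Add(Pow(Add(Function('X')(7), -103), -1), -115)) = Mul(93, Add(Pow(Add(Mul(Rational(1, 2), Pow(7, -1), Add(-5, 7)), -103), -1), -115)) = Mul(93, Add(Pow(Add(Mul(Rational(1, 2), Rational(1, 7), 2), -103), -1), -115)) = Mul(93, Add(Pow(Add(Rational(1, 7), -103), -1), -115)) = Mul(93, Add(Pow(Rational(-720, 7), -1), -115)) = Mul(93, Add(Rational(-7, 720), -115)) = Mul(93, Rational(-82807, 720)) = Rational(-2567017, 240)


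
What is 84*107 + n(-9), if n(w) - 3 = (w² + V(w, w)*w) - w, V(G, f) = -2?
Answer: 9099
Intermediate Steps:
n(w) = 3 + w² - 3*w (n(w) = 3 + ((w² - 2*w) - w) = 3 + (w² - 3*w) = 3 + w² - 3*w)
84*107 + n(-9) = 84*107 + (3 + (-9)² - 3*(-9)) = 8988 + (3 + 81 + 27) = 8988 + 111 = 9099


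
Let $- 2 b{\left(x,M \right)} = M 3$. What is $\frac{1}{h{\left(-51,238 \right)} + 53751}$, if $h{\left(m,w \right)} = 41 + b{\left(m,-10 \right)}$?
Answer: $\frac{1}{53807} \approx 1.8585 \cdot 10^{-5}$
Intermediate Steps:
$b{\left(x,M \right)} = - \frac{3 M}{2}$ ($b{\left(x,M \right)} = - \frac{M 3}{2} = - \frac{3 M}{2}$)
$h{\left(m,w \right)} = 56$ ($h{\left(m,w \right)} = 41 - -15 = 41 + 15 = 56$)
$\frac{1}{h{\left(-51,238 \right)} + 53751} = \frac{1}{56 + 53751} = \frac{1}{53807}$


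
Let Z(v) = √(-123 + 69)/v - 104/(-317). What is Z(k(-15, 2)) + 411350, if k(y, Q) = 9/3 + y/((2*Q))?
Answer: 130398054/317 - 4*I*√6 ≈ 4.1135e+5 - 9.798*I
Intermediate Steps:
k(y, Q) = 3 + y/(2*Q) (k(y, Q) = 9*(⅓) + y*(1/(2*Q)) = 3 + y/(2*Q))
Z(v) = 104/317 + 3*I*√6/v (Z(v) = √(-54)/v - 104*(-1/317) = (3*I*√6)/v + 104/317 = 3*I*√6/v + 104/317 = 104/317 + 3*I*√6/v)
Z(k(-15, 2)) + 411350 = (104/317 + 3*I*√6/(3 + (½)*(-15)/2)) + 411350 = (104/317 + 3*I*√6/(3 + (½)*(-15)*(½))) + 411350 = (104/317 + 3*I*√6/(3 - 15/4)) + 411350 = (104/317 + 3*I*√6/(-¾)) + 411350 = (104/317 + 3*I*√6*(-4/3)) + 411350 = (104/317 - 4*I*√6) + 411350 = 130398054/317 - 4*I*√6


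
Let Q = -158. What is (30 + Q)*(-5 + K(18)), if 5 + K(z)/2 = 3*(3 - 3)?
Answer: 1920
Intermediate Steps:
K(z) = -10 (K(z) = -10 + 2*(3*(3 - 3)) = -10 + 2*(3*0) = -10 + 2*0 = -10 + 0 = -10)
(30 + Q)*(-5 + K(18)) = (30 - 158)*(-5 - 10) = -128*(-15) = 1920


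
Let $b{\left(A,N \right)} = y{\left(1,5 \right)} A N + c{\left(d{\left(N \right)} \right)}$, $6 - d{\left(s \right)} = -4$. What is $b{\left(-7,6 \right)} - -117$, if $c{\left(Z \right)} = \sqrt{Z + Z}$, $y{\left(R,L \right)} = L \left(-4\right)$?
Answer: $957 + 2 \sqrt{5} \approx 961.47$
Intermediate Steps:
$d{\left(s \right)} = 10$ ($d{\left(s \right)} = 6 - -4 = 6 + 4 = 10$)
$y{\left(R,L \right)} = - 4 L$
$c{\left(Z \right)} = \sqrt{2} \sqrt{Z}$ ($c{\left(Z \right)} = \sqrt{2 Z} = \sqrt{2} \sqrt{Z}$)
$b{\left(A,N \right)} = 2 \sqrt{5} - 20 A N$ ($b{\left(A,N \right)} = \left(-4\right) 5 A N + \sqrt{2} \sqrt{10} = - 20 A N + 2 \sqrt{5} = 2 \sqrt{5} - 20 A N$)
$b{\left(-7,6 \right)} - -117 = \left(2 \sqrt{5} - \left(-140\right) 6\right) - -117 = \left(2 \sqrt{5} + 840\right) + \left(-81 + 198\right) = \left(840 + 2 \sqrt{5}\right) + 117 = 957 + 2 \sqrt{5}$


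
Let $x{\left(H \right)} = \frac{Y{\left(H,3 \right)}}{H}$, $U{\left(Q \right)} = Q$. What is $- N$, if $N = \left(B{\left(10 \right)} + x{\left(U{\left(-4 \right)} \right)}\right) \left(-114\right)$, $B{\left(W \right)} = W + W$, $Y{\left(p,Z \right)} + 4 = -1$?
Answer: $\frac{4845}{2} \approx 2422.5$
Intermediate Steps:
$Y{\left(p,Z \right)} = -5$ ($Y{\left(p,Z \right)} = -4 - 1 = -5$)
$B{\left(W \right)} = 2 W$
$x{\left(H \right)} = - \frac{5}{H}$
$N = - \frac{4845}{2}$ ($N = \left(2 \cdot 10 - \frac{5}{-4}\right) \left(-114\right) = \left(20 - - \frac{5}{4}\right) \left(-114\right) = \left(20 + \frac{5}{4}\right) \left(-114\right) = \frac{85}{4} \left(-114\right) = - \frac{4845}{2} \approx -2422.5$)
$- N = \left(-1\right) \left(- \frac{4845}{2}\right) = \frac{4845}{2}$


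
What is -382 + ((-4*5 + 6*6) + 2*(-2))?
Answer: -370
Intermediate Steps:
-382 + ((-4*5 + 6*6) + 2*(-2)) = -382 + ((-20 + 36) - 4) = -382 + (16 - 4) = -382 + 12 = -370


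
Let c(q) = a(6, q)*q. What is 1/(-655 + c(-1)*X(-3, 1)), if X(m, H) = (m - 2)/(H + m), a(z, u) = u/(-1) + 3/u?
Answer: -1/650 ≈ -0.0015385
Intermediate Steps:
a(z, u) = -u + 3/u (a(z, u) = u*(-1) + 3/u = -u + 3/u)
X(m, H) = (-2 + m)/(H + m)
c(q) = q*(-q + 3/q) (c(q) = (-q + 3/q)*q = q*(-q + 3/q))
1/(-655 + c(-1)*X(-3, 1)) = 1/(-655 + (3 - 1*(-1)²)*((-2 - 3)/(1 - 3))) = 1/(-655 + (3 - 1*1)*(-5/(-2))) = 1/(-655 + (3 - 1)*(-½*(-5))) = 1/(-655 + 2*(5/2)) = 1/(-655 + 5) = 1/(-650) = -1/650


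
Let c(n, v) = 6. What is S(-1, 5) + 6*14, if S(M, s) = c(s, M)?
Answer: 90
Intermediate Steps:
S(M, s) = 6
S(-1, 5) + 6*14 = 6 + 6*14 = 6 + 84 = 90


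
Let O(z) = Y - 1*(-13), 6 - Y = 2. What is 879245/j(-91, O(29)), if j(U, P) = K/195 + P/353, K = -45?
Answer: -4034855305/838 ≈ -4.8149e+6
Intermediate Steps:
Y = 4 (Y = 6 - 1*2 = 6 - 2 = 4)
O(z) = 17 (O(z) = 4 - 1*(-13) = 4 + 13 = 17)
j(U, P) = -3/13 + P/353 (j(U, P) = -45/195 + P/353 = -45*1/195 + P*(1/353) = -3/13 + P/353)
879245/j(-91, O(29)) = 879245/(-3/13 + (1/353)*17) = 879245/(-3/13 + 17/353) = 879245/(-838/4589) = 879245*(-4589/838) = -4034855305/838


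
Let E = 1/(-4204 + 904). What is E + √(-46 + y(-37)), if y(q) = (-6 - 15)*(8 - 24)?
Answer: -1/3300 + √290 ≈ 17.029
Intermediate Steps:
y(q) = 336 (y(q) = -21*(-16) = 336)
E = -1/3300 (E = 1/(-3300) = -1/3300 ≈ -0.00030303)
E + √(-46 + y(-37)) = -1/3300 + √(-46 + 336) = -1/3300 + √290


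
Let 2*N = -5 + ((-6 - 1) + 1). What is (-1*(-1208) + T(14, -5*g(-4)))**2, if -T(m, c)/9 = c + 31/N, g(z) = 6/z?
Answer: 686806849/484 ≈ 1.4190e+6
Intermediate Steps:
N = -11/2 (N = (-5 + ((-6 - 1) + 1))/2 = (-5 + (-7 + 1))/2 = (-5 - 6)/2 = (1/2)*(-11) = -11/2 ≈ -5.5000)
T(m, c) = 558/11 - 9*c (T(m, c) = -9*(c + 31/(-11/2)) = -9*(c + 31*(-2/11)) = -9*(c - 62/11) = -9*(-62/11 + c) = 558/11 - 9*c)
(-1*(-1208) + T(14, -5*g(-4)))**2 = (-1*(-1208) + (558/11 - (-45)*6/(-4)))**2 = (1208 + (558/11 - (-45)*6*(-1/4)))**2 = (1208 + (558/11 - (-45)*(-3)/2))**2 = (1208 + (558/11 - 9*15/2))**2 = (1208 + (558/11 - 135/2))**2 = (1208 - 369/22)**2 = (26207/22)**2 = 686806849/484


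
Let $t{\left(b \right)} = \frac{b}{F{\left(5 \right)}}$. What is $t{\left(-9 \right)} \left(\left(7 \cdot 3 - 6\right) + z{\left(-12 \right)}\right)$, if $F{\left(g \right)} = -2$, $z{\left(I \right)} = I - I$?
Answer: $\frac{135}{2} \approx 67.5$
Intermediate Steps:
$z{\left(I \right)} = 0$
$t{\left(b \right)} = - \frac{b}{2}$ ($t{\left(b \right)} = \frac{b}{-2} = b \left(- \frac{1}{2}\right) = - \frac{b}{2}$)
$t{\left(-9 \right)} \left(\left(7 \cdot 3 - 6\right) + z{\left(-12 \right)}\right) = \left(- \frac{1}{2}\right) \left(-9\right) \left(\left(7 \cdot 3 - 6\right) + 0\right) = \frac{9 \left(\left(21 - 6\right) + 0\right)}{2} = \frac{9 \left(15 + 0\right)}{2} = \frac{9}{2} \cdot 15 = \frac{135}{2}$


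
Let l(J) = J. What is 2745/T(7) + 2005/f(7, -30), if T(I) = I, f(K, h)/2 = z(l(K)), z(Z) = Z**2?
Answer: 40435/98 ≈ 412.60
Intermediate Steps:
f(K, h) = 2*K**2
2745/T(7) + 2005/f(7, -30) = 2745/7 + 2005/((2*7**2)) = 2745*(1/7) + 2005/((2*49)) = 2745/7 + 2005/98 = 40435/98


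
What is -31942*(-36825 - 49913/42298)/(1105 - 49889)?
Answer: -24877607668873/1031732816 ≈ -24112.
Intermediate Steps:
-31942*(-36825 - 49913/42298)/(1105 - 49889) = -31942/((-48784/(-36825 - 49913*1/42298))) = -31942/((-48784/(-36825 - 49913/42298))) = -31942/((-48784/(-1557673763/42298))) = -31942/((-48784*(-42298/1557673763))) = -31942/2063465632/1557673763 = -31942*1557673763/2063465632 = -24877607668873/1031732816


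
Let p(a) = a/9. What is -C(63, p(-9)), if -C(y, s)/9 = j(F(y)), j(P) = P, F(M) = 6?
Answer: 54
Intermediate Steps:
p(a) = a/9 (p(a) = a*(⅑) = a/9)
C(y, s) = -54 (C(y, s) = -9*6 = -54)
-C(63, p(-9)) = -1*(-54) = 54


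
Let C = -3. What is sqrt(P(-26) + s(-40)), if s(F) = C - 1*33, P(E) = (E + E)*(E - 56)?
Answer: 2*sqrt(1057) ≈ 65.023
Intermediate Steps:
P(E) = 2*E*(-56 + E) (P(E) = (2*E)*(-56 + E) = 2*E*(-56 + E))
s(F) = -36 (s(F) = -3 - 1*33 = -3 - 33 = -36)
sqrt(P(-26) + s(-40)) = sqrt(2*(-26)*(-56 - 26) - 36) = sqrt(2*(-26)*(-82) - 36) = sqrt(4264 - 36) = sqrt(4228) = 2*sqrt(1057)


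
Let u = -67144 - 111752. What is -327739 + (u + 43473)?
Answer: -463162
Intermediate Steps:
u = -178896
-327739 + (u + 43473) = -327739 + (-178896 + 43473) = -327739 - 135423 = -463162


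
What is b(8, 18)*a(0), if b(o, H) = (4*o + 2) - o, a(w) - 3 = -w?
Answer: 78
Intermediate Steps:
a(w) = 3 - w
b(o, H) = 2 + 3*o (b(o, H) = (2 + 4*o) - o = 2 + 3*o)
b(8, 18)*a(0) = (2 + 3*8)*(3 - 1*0) = (2 + 24)*(3 + 0) = 26*3 = 78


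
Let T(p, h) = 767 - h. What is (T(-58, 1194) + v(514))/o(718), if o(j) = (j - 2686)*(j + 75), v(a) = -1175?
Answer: 267/260104 ≈ 0.0010265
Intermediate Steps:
o(j) = (-2686 + j)*(75 + j)
(T(-58, 1194) + v(514))/o(718) = ((767 - 1*1194) - 1175)/(-201450 + 718² - 2611*718) = ((767 - 1194) - 1175)/(-201450 + 515524 - 1874698) = (-427 - 1175)/(-1560624) = -1602*(-1/1560624) = 267/260104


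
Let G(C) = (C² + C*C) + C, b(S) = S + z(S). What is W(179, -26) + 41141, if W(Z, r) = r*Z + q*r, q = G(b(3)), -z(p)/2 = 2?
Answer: 36461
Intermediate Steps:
z(p) = -4 (z(p) = -2*2 = -4)
b(S) = -4 + S (b(S) = S - 4 = -4 + S)
G(C) = C + 2*C² (G(C) = (C² + C²) + C = 2*C² + C = C + 2*C²)
q = 1 (q = (-4 + 3)*(1 + 2*(-4 + 3)) = -(1 + 2*(-1)) = -(1 - 2) = -1*(-1) = 1)
W(Z, r) = r + Z*r (W(Z, r) = r*Z + 1*r = Z*r + r = r + Z*r)
W(179, -26) + 41141 = -26*(1 + 179) + 41141 = -26*180 + 41141 = -4680 + 41141 = 36461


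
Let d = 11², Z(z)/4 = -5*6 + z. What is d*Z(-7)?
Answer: -17908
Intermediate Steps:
Z(z) = -120 + 4*z (Z(z) = 4*(-5*6 + z) = 4*(-30 + z) = -120 + 4*z)
d = 121
d*Z(-7) = 121*(-120 + 4*(-7)) = 121*(-120 - 28) = 121*(-148) = -17908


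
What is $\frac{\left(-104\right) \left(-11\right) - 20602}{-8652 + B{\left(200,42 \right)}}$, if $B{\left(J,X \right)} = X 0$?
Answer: $\frac{3243}{1442} \approx 2.249$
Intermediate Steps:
$B{\left(J,X \right)} = 0$
$\frac{\left(-104\right) \left(-11\right) - 20602}{-8652 + B{\left(200,42 \right)}} = \frac{\left(-104\right) \left(-11\right) - 20602}{-8652 + 0} = \frac{1144 - 20602}{-8652} = \left(-19458\right) \left(- \frac{1}{8652}\right) = \frac{3243}{1442}$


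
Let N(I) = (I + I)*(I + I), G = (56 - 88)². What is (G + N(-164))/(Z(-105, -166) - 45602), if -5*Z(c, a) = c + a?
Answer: -543040/227739 ≈ -2.3845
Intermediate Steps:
Z(c, a) = -a/5 - c/5 (Z(c, a) = -(c + a)/5 = -(a + c)/5 = -a/5 - c/5)
G = 1024 (G = (-32)² = 1024)
N(I) = 4*I² (N(I) = (2*I)*(2*I) = 4*I²)
(G + N(-164))/(Z(-105, -166) - 45602) = (1024 + 4*(-164)²)/((-⅕*(-166) - ⅕*(-105)) - 45602) = (1024 + 4*26896)/((166/5 + 21) - 45602) = (1024 + 107584)/(271/5 - 45602) = 108608/(-227739/5) = 108608*(-5/227739) = -543040/227739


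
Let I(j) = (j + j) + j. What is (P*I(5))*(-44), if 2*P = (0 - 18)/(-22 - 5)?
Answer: -220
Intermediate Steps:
I(j) = 3*j (I(j) = 2*j + j = 3*j)
P = ⅓ (P = ((0 - 18)/(-22 - 5))/2 = (-18/(-27))/2 = (-18*(-1/27))/2 = (½)*(⅔) = ⅓ ≈ 0.33333)
(P*I(5))*(-44) = ((3*5)/3)*(-44) = ((⅓)*15)*(-44) = 5*(-44) = -220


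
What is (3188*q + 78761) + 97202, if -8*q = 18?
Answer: 168790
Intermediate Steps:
q = -9/4 (q = -⅛*18 = -9/4 ≈ -2.2500)
(3188*q + 78761) + 97202 = (3188*(-9/4) + 78761) + 97202 = (-7173 + 78761) + 97202 = 71588 + 97202 = 168790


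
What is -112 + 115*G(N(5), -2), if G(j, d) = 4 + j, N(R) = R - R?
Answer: 348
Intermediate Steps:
N(R) = 0
-112 + 115*G(N(5), -2) = -112 + 115*(4 + 0) = -112 + 115*4 = -112 + 460 = 348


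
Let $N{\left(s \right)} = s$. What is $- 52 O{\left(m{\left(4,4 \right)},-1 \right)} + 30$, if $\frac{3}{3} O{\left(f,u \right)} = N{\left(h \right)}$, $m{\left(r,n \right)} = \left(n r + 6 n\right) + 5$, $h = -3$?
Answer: $186$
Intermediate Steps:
$m{\left(r,n \right)} = 5 + 6 n + n r$ ($m{\left(r,n \right)} = \left(6 n + n r\right) + 5 = 5 + 6 n + n r$)
$O{\left(f,u \right)} = -3$
$- 52 O{\left(m{\left(4,4 \right)},-1 \right)} + 30 = \left(-52\right) \left(-3\right) + 30 = 156 + 30 = 186$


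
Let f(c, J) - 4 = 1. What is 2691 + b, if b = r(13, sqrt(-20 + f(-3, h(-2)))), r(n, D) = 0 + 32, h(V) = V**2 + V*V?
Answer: 2723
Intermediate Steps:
h(V) = 2*V**2 (h(V) = V**2 + V**2 = 2*V**2)
f(c, J) = 5 (f(c, J) = 4 + 1 = 5)
r(n, D) = 32
b = 32
2691 + b = 2691 + 32 = 2723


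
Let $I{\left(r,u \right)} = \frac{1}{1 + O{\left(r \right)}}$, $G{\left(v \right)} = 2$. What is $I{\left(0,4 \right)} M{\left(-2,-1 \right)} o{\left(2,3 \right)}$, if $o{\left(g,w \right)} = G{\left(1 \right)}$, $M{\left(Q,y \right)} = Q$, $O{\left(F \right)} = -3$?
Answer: $2$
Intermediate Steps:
$o{\left(g,w \right)} = 2$
$I{\left(r,u \right)} = - \frac{1}{2}$ ($I{\left(r,u \right)} = \frac{1}{1 - 3} = \frac{1}{-2} = - \frac{1}{2}$)
$I{\left(0,4 \right)} M{\left(-2,-1 \right)} o{\left(2,3 \right)} = \left(- \frac{1}{2}\right) \left(-2\right) 2 = 1 \cdot 2 = 2$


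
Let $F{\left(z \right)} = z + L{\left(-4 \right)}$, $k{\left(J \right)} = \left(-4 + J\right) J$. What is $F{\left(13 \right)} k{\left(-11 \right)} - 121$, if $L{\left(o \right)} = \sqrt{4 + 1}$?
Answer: $2024 + 165 \sqrt{5} \approx 2393.0$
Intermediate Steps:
$L{\left(o \right)} = \sqrt{5}$
$k{\left(J \right)} = J \left(-4 + J\right)$
$F{\left(z \right)} = z + \sqrt{5}$
$F{\left(13 \right)} k{\left(-11 \right)} - 121 = \left(13 + \sqrt{5}\right) \left(- 11 \left(-4 - 11\right)\right) - 121 = \left(13 + \sqrt{5}\right) \left(\left(-11\right) \left(-15\right)\right) - 121 = \left(13 + \sqrt{5}\right) 165 - 121 = \left(2145 + 165 \sqrt{5}\right) - 121 = 2024 + 165 \sqrt{5}$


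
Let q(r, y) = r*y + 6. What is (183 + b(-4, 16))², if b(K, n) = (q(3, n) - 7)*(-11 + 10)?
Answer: 18496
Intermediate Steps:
q(r, y) = 6 + r*y
b(K, n) = 1 - 3*n (b(K, n) = ((6 + 3*n) - 7)*(-11 + 10) = (-1 + 3*n)*(-1) = 1 - 3*n)
(183 + b(-4, 16))² = (183 + (1 - 3*16))² = (183 + (1 - 48))² = (183 - 47)² = 136² = 18496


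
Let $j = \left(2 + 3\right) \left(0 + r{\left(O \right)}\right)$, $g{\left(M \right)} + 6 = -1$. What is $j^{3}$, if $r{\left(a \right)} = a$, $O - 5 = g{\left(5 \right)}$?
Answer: $-1000$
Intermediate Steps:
$g{\left(M \right)} = -7$ ($g{\left(M \right)} = -6 - 1 = -7$)
$O = -2$ ($O = 5 - 7 = -2$)
$j = -10$ ($j = \left(2 + 3\right) \left(0 - 2\right) = 5 \left(-2\right) = -10$)
$j^{3} = \left(-10\right)^{3} = -1000$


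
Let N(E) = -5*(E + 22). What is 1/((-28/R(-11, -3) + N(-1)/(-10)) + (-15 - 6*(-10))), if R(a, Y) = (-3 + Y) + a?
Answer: 34/1943 ≈ 0.017499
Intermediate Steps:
N(E) = -110 - 5*E (N(E) = -5*(22 + E) = -110 - 5*E)
R(a, Y) = -3 + Y + a
1/((-28/R(-11, -3) + N(-1)/(-10)) + (-15 - 6*(-10))) = 1/((-28/(-3 - 3 - 11) + (-110 - 5*(-1))/(-10)) + (-15 - 6*(-10))) = 1/((-28/(-17) + (-110 + 5)*(-⅒)) + (-15 + 60)) = 1/((-28*(-1/17) - 105*(-⅒)) + 45) = 1/((28/17 + 21/2) + 45) = 1/(413/34 + 45) = 1/(1943/34) = 34/1943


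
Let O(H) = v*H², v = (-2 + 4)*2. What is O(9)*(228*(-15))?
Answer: -1108080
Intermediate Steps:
v = 4 (v = 2*2 = 4)
O(H) = 4*H²
O(9)*(228*(-15)) = (4*9²)*(228*(-15)) = (4*81)*(-3420) = 324*(-3420) = -1108080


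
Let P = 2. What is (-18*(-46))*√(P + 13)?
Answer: 828*√15 ≈ 3206.8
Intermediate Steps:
(-18*(-46))*√(P + 13) = (-18*(-46))*√(2 + 13) = 828*√15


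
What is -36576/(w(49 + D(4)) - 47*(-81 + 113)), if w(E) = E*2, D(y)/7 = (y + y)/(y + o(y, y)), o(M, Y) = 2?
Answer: 54864/2081 ≈ 26.364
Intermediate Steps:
D(y) = 14*y/(2 + y) (D(y) = 7*((y + y)/(y + 2)) = 7*((2*y)/(2 + y)) = 7*(2*y/(2 + y)) = 14*y/(2 + y))
w(E) = 2*E
-36576/(w(49 + D(4)) - 47*(-81 + 113)) = -36576/(2*(49 + 14*4/(2 + 4)) - 47*(-81 + 113)) = -36576/(2*(49 + 14*4/6) - 47*32) = -36576/(2*(49 + 14*4*(⅙)) - 1*1504) = -36576/(2*(49 + 28/3) - 1504) = -36576/(2*(175/3) - 1504) = -36576/(350/3 - 1504) = -36576/(-4162/3) = -36576*(-3/4162) = 54864/2081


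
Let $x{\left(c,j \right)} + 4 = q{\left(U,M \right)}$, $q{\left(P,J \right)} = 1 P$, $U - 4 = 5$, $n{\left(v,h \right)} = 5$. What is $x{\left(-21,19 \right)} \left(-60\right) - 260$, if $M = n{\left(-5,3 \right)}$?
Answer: $-560$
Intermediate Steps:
$M = 5$
$U = 9$ ($U = 4 + 5 = 9$)
$q{\left(P,J \right)} = P$
$x{\left(c,j \right)} = 5$ ($x{\left(c,j \right)} = -4 + 9 = 5$)
$x{\left(-21,19 \right)} \left(-60\right) - 260 = 5 \left(-60\right) - 260 = -300 - 260 = -560$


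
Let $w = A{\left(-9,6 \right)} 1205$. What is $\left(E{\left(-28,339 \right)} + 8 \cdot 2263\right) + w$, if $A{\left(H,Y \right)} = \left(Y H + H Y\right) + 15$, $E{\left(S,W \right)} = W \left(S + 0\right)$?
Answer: $-103453$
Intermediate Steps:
$E{\left(S,W \right)} = S W$ ($E{\left(S,W \right)} = W S = S W$)
$A{\left(H,Y \right)} = 15 + 2 H Y$ ($A{\left(H,Y \right)} = \left(H Y + H Y\right) + 15 = 2 H Y + 15 = 15 + 2 H Y$)
$w = -112065$ ($w = \left(15 + 2 \left(-9\right) 6\right) 1205 = \left(15 - 108\right) 1205 = \left(-93\right) 1205 = -112065$)
$\left(E{\left(-28,339 \right)} + 8 \cdot 2263\right) + w = \left(\left(-28\right) 339 + 8 \cdot 2263\right) - 112065 = \left(-9492 + 18104\right) - 112065 = 8612 - 112065 = -103453$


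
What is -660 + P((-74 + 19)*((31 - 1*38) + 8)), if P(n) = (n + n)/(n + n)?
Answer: -659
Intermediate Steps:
P(n) = 1 (P(n) = (2*n)/((2*n)) = (2*n)*(1/(2*n)) = 1)
-660 + P((-74 + 19)*((31 - 1*38) + 8)) = -660 + 1 = -659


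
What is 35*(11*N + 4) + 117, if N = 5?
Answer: 2182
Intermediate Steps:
35*(11*N + 4) + 117 = 35*(11*5 + 4) + 117 = 35*(55 + 4) + 117 = 35*59 + 117 = 2065 + 117 = 2182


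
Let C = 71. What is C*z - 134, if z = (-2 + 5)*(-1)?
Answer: -347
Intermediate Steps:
z = -3 (z = 3*(-1) = -3)
C*z - 134 = 71*(-3) - 134 = -213 - 134 = -347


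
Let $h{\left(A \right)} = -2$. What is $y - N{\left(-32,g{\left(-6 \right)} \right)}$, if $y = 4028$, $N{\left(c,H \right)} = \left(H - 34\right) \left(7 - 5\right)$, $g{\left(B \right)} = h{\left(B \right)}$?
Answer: $4100$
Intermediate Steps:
$g{\left(B \right)} = -2$
$N{\left(c,H \right)} = -68 + 2 H$ ($N{\left(c,H \right)} = \left(-34 + H\right) 2 = -68 + 2 H$)
$y - N{\left(-32,g{\left(-6 \right)} \right)} = 4028 - \left(-68 + 2 \left(-2\right)\right) = 4028 - \left(-68 - 4\right) = 4028 - -72 = 4028 + 72 = 4100$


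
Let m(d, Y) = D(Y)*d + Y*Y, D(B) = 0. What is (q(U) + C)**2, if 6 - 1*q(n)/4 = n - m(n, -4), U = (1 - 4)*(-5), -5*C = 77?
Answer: 3969/25 ≈ 158.76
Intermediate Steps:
C = -77/5 (C = -1/5*77 = -77/5 ≈ -15.400)
m(d, Y) = Y**2 (m(d, Y) = 0*d + Y*Y = 0 + Y**2 = Y**2)
U = 15 (U = -3*(-5) = 15)
q(n) = 88 - 4*n (q(n) = 24 - 4*(n - 1*(-4)**2) = 24 - 4*(n - 1*16) = 24 - 4*(n - 16) = 24 - 4*(-16 + n) = 24 + (64 - 4*n) = 88 - 4*n)
(q(U) + C)**2 = ((88 - 4*15) - 77/5)**2 = ((88 - 60) - 77/5)**2 = (28 - 77/5)**2 = (63/5)**2 = 3969/25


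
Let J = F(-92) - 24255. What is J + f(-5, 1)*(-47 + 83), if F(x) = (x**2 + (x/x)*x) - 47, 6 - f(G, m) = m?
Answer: -15750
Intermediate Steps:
f(G, m) = 6 - m
F(x) = -47 + x + x**2 (F(x) = (x**2 + 1*x) - 47 = (x**2 + x) - 47 = (x + x**2) - 47 = -47 + x + x**2)
J = -15930 (J = (-47 - 92 + (-92)**2) - 24255 = (-47 - 92 + 8464) - 24255 = 8325 - 24255 = -15930)
J + f(-5, 1)*(-47 + 83) = -15930 + (6 - 1*1)*(-47 + 83) = -15930 + (6 - 1)*36 = -15930 + 5*36 = -15930 + 180 = -15750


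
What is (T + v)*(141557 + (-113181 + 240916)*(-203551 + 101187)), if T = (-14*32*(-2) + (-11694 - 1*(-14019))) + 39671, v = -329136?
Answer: 3742733038189852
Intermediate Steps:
T = 42892 (T = (-448*(-2) + (-11694 + 14019)) + 39671 = (896 + 2325) + 39671 = 3221 + 39671 = 42892)
(T + v)*(141557 + (-113181 + 240916)*(-203551 + 101187)) = (42892 - 329136)*(141557 + (-113181 + 240916)*(-203551 + 101187)) = -286244*(141557 + 127735*(-102364)) = -286244*(141557 - 13075465540) = -286244*(-13075323983) = 3742733038189852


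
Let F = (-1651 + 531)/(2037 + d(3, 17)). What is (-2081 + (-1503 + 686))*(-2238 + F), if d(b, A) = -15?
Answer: 2186229948/337 ≈ 6.4873e+6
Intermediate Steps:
F = -560/1011 (F = (-1651 + 531)/(2037 - 15) = -1120/2022 = -1120*1/2022 = -560/1011 ≈ -0.55391)
(-2081 + (-1503 + 686))*(-2238 + F) = (-2081 + (-1503 + 686))*(-2238 - 560/1011) = (-2081 - 817)*(-2263178/1011) = -2898*(-2263178/1011) = 2186229948/337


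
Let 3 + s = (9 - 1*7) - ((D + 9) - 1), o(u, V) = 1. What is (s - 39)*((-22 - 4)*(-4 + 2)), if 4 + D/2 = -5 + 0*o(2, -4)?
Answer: -1560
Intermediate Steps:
D = -18 (D = -8 + 2*(-5 + 0*1) = -8 + 2*(-5 + 0) = -8 + 2*(-5) = -8 - 10 = -18)
s = 9 (s = -3 + ((9 - 1*7) - ((-18 + 9) - 1)) = -3 + ((9 - 7) - (-9 - 1)) = -3 + (2 - 1*(-10)) = -3 + (2 + 10) = -3 + 12 = 9)
(s - 39)*((-22 - 4)*(-4 + 2)) = (9 - 39)*((-22 - 4)*(-4 + 2)) = -(-780)*(-2) = -30*52 = -1560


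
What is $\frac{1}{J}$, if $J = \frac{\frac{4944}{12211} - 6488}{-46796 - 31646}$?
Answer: $\frac{36840587}{3046924} \approx 12.091$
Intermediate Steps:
$J = \frac{3046924}{36840587}$ ($J = \frac{4944 \cdot \frac{1}{12211} - 6488}{-78442} = \left(\frac{4944}{12211} - 6488\right) \left(- \frac{1}{78442}\right) = \left(- \frac{79220024}{12211}\right) \left(- \frac{1}{78442}\right) = \frac{3046924}{36840587} \approx 0.082706$)
$\frac{1}{J} = \frac{1}{\frac{3046924}{36840587}} = \frac{36840587}{3046924}$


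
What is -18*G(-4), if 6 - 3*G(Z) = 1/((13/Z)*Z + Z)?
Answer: -106/3 ≈ -35.333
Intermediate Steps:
G(Z) = 2 - 1/(3*(13 + Z)) (G(Z) = 2 - 1/(3*((13/Z)*Z + Z)) = 2 - 1/(3*(13 + Z)))
-18*G(-4) = -6*(77 + 6*(-4))/(13 - 4) = -6*(77 - 24)/9 = -6*53/9 = -18*53/27 = -106/3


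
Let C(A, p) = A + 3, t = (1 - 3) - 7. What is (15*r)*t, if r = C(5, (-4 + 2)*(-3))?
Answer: -1080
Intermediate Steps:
t = -9 (t = -2 - 7 = -9)
C(A, p) = 3 + A
r = 8 (r = 3 + 5 = 8)
(15*r)*t = (15*8)*(-9) = 120*(-9) = -1080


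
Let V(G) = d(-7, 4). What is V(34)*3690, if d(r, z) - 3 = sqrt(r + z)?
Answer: 11070 + 3690*I*sqrt(3) ≈ 11070.0 + 6391.3*I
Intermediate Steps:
d(r, z) = 3 + sqrt(r + z)
V(G) = 3 + I*sqrt(3) (V(G) = 3 + sqrt(-7 + 4) = 3 + sqrt(-3) = 3 + I*sqrt(3))
V(34)*3690 = (3 + I*sqrt(3))*3690 = 11070 + 3690*I*sqrt(3)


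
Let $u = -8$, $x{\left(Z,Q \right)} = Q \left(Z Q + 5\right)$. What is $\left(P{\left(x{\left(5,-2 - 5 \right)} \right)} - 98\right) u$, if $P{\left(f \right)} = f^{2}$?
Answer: $-352016$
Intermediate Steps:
$x{\left(Z,Q \right)} = Q \left(5 + Q Z\right)$ ($x{\left(Z,Q \right)} = Q \left(Q Z + 5\right) = Q \left(5 + Q Z\right)$)
$\left(P{\left(x{\left(5,-2 - 5 \right)} \right)} - 98\right) u = \left(\left(\left(-2 - 5\right) \left(5 + \left(-2 - 5\right) 5\right)\right)^{2} - 98\right) \left(-8\right) = \left(\left(- 7 \left(5 - 35\right)\right)^{2} - 98\right) \left(-8\right) = \left(\left(\left(-7\right) \left(-30\right)\right)^{2} - 98\right) \left(-8\right) = \left(210^{2} - 98\right) \left(-8\right) = \left(44100 - 98\right) \left(-8\right) = 44002 \left(-8\right) = -352016$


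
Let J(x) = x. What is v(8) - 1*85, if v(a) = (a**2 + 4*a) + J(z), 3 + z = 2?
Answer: 10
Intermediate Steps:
z = -1 (z = -3 + 2 = -1)
v(a) = -1 + a**2 + 4*a (v(a) = (a**2 + 4*a) - 1 = -1 + a**2 + 4*a)
v(8) - 1*85 = (-1 + 8**2 + 4*8) - 1*85 = (-1 + 64 + 32) - 85 = 95 - 85 = 10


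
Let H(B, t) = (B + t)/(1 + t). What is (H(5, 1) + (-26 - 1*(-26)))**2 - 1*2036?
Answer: -2027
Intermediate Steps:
H(B, t) = (B + t)/(1 + t)
(H(5, 1) + (-26 - 1*(-26)))**2 - 1*2036 = ((5 + 1)/(1 + 1) + (-26 - 1*(-26)))**2 - 1*2036 = (6/2 + (-26 + 26))**2 - 2036 = ((1/2)*6 + 0)**2 - 2036 = (3 + 0)**2 - 2036 = 3**2 - 2036 = 9 - 2036 = -2027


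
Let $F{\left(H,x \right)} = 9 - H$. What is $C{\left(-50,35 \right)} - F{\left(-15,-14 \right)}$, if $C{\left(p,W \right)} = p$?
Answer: $-74$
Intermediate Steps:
$C{\left(-50,35 \right)} - F{\left(-15,-14 \right)} = -50 - \left(9 - -15\right) = -50 - \left(9 + 15\right) = -50 - 24 = -74$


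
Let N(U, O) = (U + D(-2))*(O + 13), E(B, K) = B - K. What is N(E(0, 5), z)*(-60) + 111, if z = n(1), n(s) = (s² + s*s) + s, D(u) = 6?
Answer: -849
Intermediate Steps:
n(s) = s + 2*s² (n(s) = (s² + s²) + s = 2*s² + s = s + 2*s²)
z = 3 (z = 1*(1 + 2*1) = 1*(1 + 2) = 1*3 = 3)
N(U, O) = (6 + U)*(13 + O) (N(U, O) = (U + 6)*(O + 13) = (6 + U)*(13 + O))
N(E(0, 5), z)*(-60) + 111 = (78 + 6*3 + 13*(0 - 1*5) + 3*(0 - 1*5))*(-60) + 111 = (78 + 18 + 13*(0 - 5) + 3*(0 - 5))*(-60) + 111 = (78 + 18 + 13*(-5) + 3*(-5))*(-60) + 111 = (78 + 18 - 65 - 15)*(-60) + 111 = 16*(-60) + 111 = -960 + 111 = -849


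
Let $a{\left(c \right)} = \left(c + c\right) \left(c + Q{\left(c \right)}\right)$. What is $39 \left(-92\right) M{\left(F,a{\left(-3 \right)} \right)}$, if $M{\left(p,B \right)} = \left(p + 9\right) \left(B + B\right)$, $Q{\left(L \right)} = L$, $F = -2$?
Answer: $-1808352$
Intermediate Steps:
$a{\left(c \right)} = 4 c^{2}$ ($a{\left(c \right)} = \left(c + c\right) \left(c + c\right) = 2 c 2 c = 4 c^{2}$)
$M{\left(p,B \right)} = 2 B \left(9 + p\right)$ ($M{\left(p,B \right)} = \left(9 + p\right) 2 B = 2 B \left(9 + p\right)$)
$39 \left(-92\right) M{\left(F,a{\left(-3 \right)} \right)} = 39 \left(-92\right) 2 \cdot 4 \left(-3\right)^{2} \left(9 - 2\right) = - 3588 \cdot 2 \cdot 4 \cdot 9 \cdot 7 = - 3588 \cdot 2 \cdot 36 \cdot 7 = \left(-3588\right) 504 = -1808352$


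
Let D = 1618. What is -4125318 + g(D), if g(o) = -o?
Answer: -4126936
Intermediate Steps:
-4125318 + g(D) = -4125318 - 1*1618 = -4125318 - 1618 = -4126936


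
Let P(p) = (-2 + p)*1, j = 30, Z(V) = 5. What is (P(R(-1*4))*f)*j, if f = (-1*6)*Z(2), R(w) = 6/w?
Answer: 3150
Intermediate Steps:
P(p) = -2 + p
f = -30 (f = -1*6*5 = -6*5 = -30)
(P(R(-1*4))*f)*j = ((-2 + 6/((-1*4)))*(-30))*30 = ((-2 + 6/(-4))*(-30))*30 = ((-2 + 6*(-1/4))*(-30))*30 = ((-2 - 3/2)*(-30))*30 = -7/2*(-30)*30 = 105*30 = 3150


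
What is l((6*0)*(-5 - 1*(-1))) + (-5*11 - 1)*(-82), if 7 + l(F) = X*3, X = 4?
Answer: 4597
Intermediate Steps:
l(F) = 5 (l(F) = -7 + 4*3 = -7 + 12 = 5)
l((6*0)*(-5 - 1*(-1))) + (-5*11 - 1)*(-82) = 5 + (-5*11 - 1)*(-82) = 5 + (-55 - 1)*(-82) = 5 - 56*(-82) = 5 + 4592 = 4597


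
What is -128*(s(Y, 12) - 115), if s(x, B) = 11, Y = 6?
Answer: 13312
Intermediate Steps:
-128*(s(Y, 12) - 115) = -128*(11 - 115) = -128*(-104) = 13312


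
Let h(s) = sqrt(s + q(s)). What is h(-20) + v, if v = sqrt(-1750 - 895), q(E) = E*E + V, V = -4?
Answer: 2*sqrt(94) + 23*I*sqrt(5) ≈ 19.391 + 51.43*I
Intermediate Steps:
q(E) = -4 + E**2 (q(E) = E*E - 4 = E**2 - 4 = -4 + E**2)
v = 23*I*sqrt(5) (v = sqrt(-2645) = 23*I*sqrt(5) ≈ 51.43*I)
h(s) = sqrt(-4 + s + s**2) (h(s) = sqrt(s + (-4 + s**2)) = sqrt(-4 + s + s**2))
h(-20) + v = sqrt(-4 - 20 + (-20)**2) + 23*I*sqrt(5) = sqrt(-4 - 20 + 400) + 23*I*sqrt(5) = sqrt(376) + 23*I*sqrt(5) = 2*sqrt(94) + 23*I*sqrt(5)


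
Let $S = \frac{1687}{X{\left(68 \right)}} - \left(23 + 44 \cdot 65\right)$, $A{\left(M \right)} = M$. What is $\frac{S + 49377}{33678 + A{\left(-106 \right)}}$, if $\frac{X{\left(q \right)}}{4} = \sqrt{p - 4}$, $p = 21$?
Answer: $\frac{3321}{2398} + \frac{241 \sqrt{17}}{326128} \approx 1.388$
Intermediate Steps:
$X{\left(q \right)} = 4 \sqrt{17}$ ($X{\left(q \right)} = 4 \sqrt{21 - 4} = 4 \sqrt{17}$)
$S = -2883 + \frac{1687 \sqrt{17}}{68}$ ($S = \frac{1687}{4 \sqrt{17}} - \left(23 + 44 \cdot 65\right) = 1687 \frac{\sqrt{17}}{68} - \left(23 + 2860\right) = \frac{1687 \sqrt{17}}{68} - 2883 = -2883 + \frac{1687 \sqrt{17}}{68} \approx -2780.7$)
$\frac{S + 49377}{33678 + A{\left(-106 \right)}} = \frac{\left(-2883 + \frac{1687 \sqrt{17}}{68}\right) + 49377}{33678 - 106} = \frac{46494 + \frac{1687 \sqrt{17}}{68}}{33572} = \left(46494 + \frac{1687 \sqrt{17}}{68}\right) \frac{1}{33572} = \frac{3321}{2398} + \frac{241 \sqrt{17}}{326128}$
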